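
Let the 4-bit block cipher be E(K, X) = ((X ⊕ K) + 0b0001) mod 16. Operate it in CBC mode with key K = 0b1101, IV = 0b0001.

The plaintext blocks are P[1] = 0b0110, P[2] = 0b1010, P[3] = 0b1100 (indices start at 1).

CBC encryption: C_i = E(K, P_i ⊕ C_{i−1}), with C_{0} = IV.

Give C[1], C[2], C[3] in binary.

C[1] = 0b1011, C[2] = 0b1101, C[3] = 0b1101

C[1]: P[1] ⊕ 0b0001 = 0b0111; E(K, 0b0111) = 0b1011.
C[2]: P[2] ⊕ 0b1011 = 0b0001; E(K, 0b0001) = 0b1101.
C[3]: P[3] ⊕ 0b1101 = 0b0001; E(K, 0b0001) = 0b1101.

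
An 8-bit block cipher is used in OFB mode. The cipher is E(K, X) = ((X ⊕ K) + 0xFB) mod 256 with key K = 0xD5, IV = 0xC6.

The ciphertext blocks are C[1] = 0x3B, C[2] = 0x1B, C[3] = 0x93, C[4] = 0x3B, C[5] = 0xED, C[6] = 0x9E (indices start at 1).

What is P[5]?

OFB decryption: S_i = E(K, S_{i−1}) with S_{0} = IV; P_i = C_i ⊕ S_i.
P[1]: S = E(K, 0xC6) = 0x0E; 0x3B ⊕ 0x0E = 0x35.
P[2]: S = E(K, 0x0E) = 0xD6; 0x1B ⊕ 0xD6 = 0xCD.
P[3]: S = E(K, 0xD6) = 0xFE; 0x93 ⊕ 0xFE = 0x6D.
P[4]: S = E(K, 0xFE) = 0x26; 0x3B ⊕ 0x26 = 0x1D.
P[5]: S = E(K, 0x26) = 0xEE; 0xED ⊕ 0xEE = 0x03.

P[5] = 0x03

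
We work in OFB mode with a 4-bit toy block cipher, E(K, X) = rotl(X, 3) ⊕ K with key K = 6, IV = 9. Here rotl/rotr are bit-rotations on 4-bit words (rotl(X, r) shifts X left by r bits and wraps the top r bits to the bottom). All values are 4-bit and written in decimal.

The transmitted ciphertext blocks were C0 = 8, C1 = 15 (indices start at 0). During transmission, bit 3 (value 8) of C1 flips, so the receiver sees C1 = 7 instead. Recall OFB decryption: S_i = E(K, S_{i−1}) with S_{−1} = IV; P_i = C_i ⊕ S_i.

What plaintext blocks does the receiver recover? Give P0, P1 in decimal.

P0 = 2, P1 = 4

Only C1 changed, to 7. In OFB, a change in C_i flips the same bit in P_i only; the keystream is unaffected. Decrypting the received ciphertext:
P0: S = E(K, 9) = 10; 8 ⊕ 10 = 2.
P1: S = E(K, 10) = 3; 7 ⊕ 3 = 4.
Blocks that differ from the original plaintext: P1.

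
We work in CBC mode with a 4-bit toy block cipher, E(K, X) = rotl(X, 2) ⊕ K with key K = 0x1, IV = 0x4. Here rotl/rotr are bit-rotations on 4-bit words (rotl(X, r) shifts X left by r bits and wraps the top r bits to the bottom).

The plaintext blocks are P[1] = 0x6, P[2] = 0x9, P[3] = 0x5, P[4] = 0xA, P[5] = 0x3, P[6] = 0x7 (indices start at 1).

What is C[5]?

CBC encryption: C_i = E(K, P_i ⊕ C_{i−1}), with C_{0} = IV.
C[1]: P[1] ⊕ 0x4 = 0x2; E(K, 0x2) = 0x9.
C[2]: P[2] ⊕ 0x9 = 0x0; E(K, 0x0) = 0x1.
C[3]: P[3] ⊕ 0x1 = 0x4; E(K, 0x4) = 0x0.
C[4]: P[4] ⊕ 0x0 = 0xA; E(K, 0xA) = 0xB.
C[5]: P[5] ⊕ 0xB = 0x8; E(K, 0x8) = 0x3.

C[5] = 0x3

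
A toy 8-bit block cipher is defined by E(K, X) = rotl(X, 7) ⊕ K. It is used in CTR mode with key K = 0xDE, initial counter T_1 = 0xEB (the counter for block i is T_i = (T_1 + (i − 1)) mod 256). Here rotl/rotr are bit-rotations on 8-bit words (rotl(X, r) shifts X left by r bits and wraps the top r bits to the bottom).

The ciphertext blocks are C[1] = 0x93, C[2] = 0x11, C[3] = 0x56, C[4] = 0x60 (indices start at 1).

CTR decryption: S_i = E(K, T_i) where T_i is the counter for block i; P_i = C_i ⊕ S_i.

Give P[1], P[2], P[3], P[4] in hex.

P[1]: T = 0xEB, S = E(K, T) = 0x2B; 0x93 ⊕ 0x2B = 0xB8.
P[2]: T = 0xEC, S = E(K, T) = 0xA8; 0x11 ⊕ 0xA8 = 0xB9.
P[3]: T = 0xED, S = E(K, T) = 0x28; 0x56 ⊕ 0x28 = 0x7E.
P[4]: T = 0xEE, S = E(K, T) = 0xA9; 0x60 ⊕ 0xA9 = 0xC9.

P[1] = 0xB8, P[2] = 0xB9, P[3] = 0x7E, P[4] = 0xC9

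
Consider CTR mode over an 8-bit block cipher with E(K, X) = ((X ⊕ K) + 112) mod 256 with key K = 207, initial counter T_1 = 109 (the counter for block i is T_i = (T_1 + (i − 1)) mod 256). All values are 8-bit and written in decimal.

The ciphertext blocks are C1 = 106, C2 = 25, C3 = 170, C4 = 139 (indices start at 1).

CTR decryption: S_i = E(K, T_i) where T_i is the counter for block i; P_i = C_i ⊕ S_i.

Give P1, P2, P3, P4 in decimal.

P1 = 120, P2 = 8, P3 = 186, P4 = 164

P1: T = 109, S = E(K, T) = 18; 106 ⊕ 18 = 120.
P2: T = 110, S = E(K, T) = 17; 25 ⊕ 17 = 8.
P3: T = 111, S = E(K, T) = 16; 170 ⊕ 16 = 186.
P4: T = 112, S = E(K, T) = 47; 139 ⊕ 47 = 164.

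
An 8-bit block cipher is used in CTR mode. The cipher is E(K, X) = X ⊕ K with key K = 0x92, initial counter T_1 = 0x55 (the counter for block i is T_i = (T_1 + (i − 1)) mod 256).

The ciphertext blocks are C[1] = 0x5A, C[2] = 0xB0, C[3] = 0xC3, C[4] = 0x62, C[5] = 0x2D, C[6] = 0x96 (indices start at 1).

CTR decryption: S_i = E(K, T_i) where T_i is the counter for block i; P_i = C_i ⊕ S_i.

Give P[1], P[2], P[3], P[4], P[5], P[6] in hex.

P[1]: T = 0x55, S = E(K, T) = 0xC7; 0x5A ⊕ 0xC7 = 0x9D.
P[2]: T = 0x56, S = E(K, T) = 0xC4; 0xB0 ⊕ 0xC4 = 0x74.
P[3]: T = 0x57, S = E(K, T) = 0xC5; 0xC3 ⊕ 0xC5 = 0x06.
P[4]: T = 0x58, S = E(K, T) = 0xCA; 0x62 ⊕ 0xCA = 0xA8.
P[5]: T = 0x59, S = E(K, T) = 0xCB; 0x2D ⊕ 0xCB = 0xE6.
P[6]: T = 0x5A, S = E(K, T) = 0xC8; 0x96 ⊕ 0xC8 = 0x5E.

P[1] = 0x9D, P[2] = 0x74, P[3] = 0x06, P[4] = 0xA8, P[5] = 0xE6, P[6] = 0x5E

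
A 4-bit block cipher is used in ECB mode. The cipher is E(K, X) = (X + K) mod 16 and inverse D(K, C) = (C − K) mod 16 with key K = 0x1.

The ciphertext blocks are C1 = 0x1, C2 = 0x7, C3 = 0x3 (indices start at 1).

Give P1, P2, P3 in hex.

P1 = 0x0, P2 = 0x6, P3 = 0x2

ECB decryption: P_i = D(K, C_i).
P1: D(K, 0x1) = 0x0.
P2: D(K, 0x7) = 0x6.
P3: D(K, 0x3) = 0x2.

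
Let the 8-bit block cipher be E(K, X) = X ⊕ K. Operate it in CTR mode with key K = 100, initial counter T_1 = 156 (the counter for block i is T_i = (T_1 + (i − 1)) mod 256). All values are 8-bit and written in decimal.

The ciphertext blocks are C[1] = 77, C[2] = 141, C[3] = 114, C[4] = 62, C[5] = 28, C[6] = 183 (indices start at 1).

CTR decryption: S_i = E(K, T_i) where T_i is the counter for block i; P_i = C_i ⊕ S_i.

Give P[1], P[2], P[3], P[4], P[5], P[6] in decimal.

P[1]: T = 156, S = E(K, T) = 248; 77 ⊕ 248 = 181.
P[2]: T = 157, S = E(K, T) = 249; 141 ⊕ 249 = 116.
P[3]: T = 158, S = E(K, T) = 250; 114 ⊕ 250 = 136.
P[4]: T = 159, S = E(K, T) = 251; 62 ⊕ 251 = 197.
P[5]: T = 160, S = E(K, T) = 196; 28 ⊕ 196 = 216.
P[6]: T = 161, S = E(K, T) = 197; 183 ⊕ 197 = 114.

P[1] = 181, P[2] = 116, P[3] = 136, P[4] = 197, P[5] = 216, P[6] = 114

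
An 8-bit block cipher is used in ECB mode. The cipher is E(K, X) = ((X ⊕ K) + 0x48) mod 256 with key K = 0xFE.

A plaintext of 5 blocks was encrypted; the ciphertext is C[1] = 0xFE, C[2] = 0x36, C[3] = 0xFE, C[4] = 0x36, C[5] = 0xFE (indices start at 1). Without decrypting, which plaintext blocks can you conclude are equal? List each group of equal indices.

P[1] = P[3] = P[5]; P[2] = P[4]

ECB encrypts each block independently with the same key, so equal ciphertext blocks imply equal plaintext blocks.
C[1] = C[3] = C[5] = 0xFE, so P[1] = P[3] = P[5].
C[2] = C[4] = 0x36, so P[2] = P[4].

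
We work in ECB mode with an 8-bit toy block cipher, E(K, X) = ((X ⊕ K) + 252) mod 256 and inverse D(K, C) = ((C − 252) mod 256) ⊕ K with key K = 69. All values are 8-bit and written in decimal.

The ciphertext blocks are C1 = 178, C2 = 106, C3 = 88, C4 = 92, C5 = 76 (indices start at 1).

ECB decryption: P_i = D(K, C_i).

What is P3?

P3: D(K, 88) = 25.

P3 = 25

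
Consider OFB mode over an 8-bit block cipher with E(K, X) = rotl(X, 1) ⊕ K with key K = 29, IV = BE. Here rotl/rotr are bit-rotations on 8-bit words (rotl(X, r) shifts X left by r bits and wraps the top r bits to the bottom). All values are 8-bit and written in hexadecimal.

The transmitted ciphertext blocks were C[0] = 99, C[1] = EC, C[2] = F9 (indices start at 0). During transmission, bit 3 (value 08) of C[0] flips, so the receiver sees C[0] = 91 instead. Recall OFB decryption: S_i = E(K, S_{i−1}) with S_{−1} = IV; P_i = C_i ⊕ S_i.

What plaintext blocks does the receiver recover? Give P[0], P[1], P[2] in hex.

Only C[0] changed, to 91. In OFB, a change in C_i flips the same bit in P_i only; the keystream is unaffected. Decrypting the received ciphertext:
P[0]: S = E(K, BE) = 54; 91 ⊕ 54 = C5.
P[1]: S = E(K, 54) = 81; EC ⊕ 81 = 6D.
P[2]: S = E(K, 81) = 2A; F9 ⊕ 2A = D3.
Blocks that differ from the original plaintext: P[0].

P[0] = C5, P[1] = 6D, P[2] = D3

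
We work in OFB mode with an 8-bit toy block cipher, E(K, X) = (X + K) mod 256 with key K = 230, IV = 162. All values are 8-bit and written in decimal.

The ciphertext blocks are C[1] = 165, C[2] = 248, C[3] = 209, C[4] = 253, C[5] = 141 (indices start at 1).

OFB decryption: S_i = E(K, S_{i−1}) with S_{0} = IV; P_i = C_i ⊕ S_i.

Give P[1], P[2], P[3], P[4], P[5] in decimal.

P[1]: S = E(K, 162) = 136; 165 ⊕ 136 = 45.
P[2]: S = E(K, 136) = 110; 248 ⊕ 110 = 150.
P[3]: S = E(K, 110) = 84; 209 ⊕ 84 = 133.
P[4]: S = E(K, 84) = 58; 253 ⊕ 58 = 199.
P[5]: S = E(K, 58) = 32; 141 ⊕ 32 = 173.

P[1] = 45, P[2] = 150, P[3] = 133, P[4] = 199, P[5] = 173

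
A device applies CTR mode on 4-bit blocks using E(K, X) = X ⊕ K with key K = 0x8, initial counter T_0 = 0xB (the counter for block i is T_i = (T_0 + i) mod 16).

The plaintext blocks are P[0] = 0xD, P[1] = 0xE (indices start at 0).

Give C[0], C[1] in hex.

C[0] = 0xE, C[1] = 0xA

CTR encryption: S_i = E(K, T_i) where T_i is the counter for block i; C_i = P_i ⊕ S_i.
C[0]: T = 0xB, S = E(K, T) = 0x3; 0xD ⊕ 0x3 = 0xE.
C[1]: T = 0xC, S = E(K, T) = 0x4; 0xE ⊕ 0x4 = 0xA.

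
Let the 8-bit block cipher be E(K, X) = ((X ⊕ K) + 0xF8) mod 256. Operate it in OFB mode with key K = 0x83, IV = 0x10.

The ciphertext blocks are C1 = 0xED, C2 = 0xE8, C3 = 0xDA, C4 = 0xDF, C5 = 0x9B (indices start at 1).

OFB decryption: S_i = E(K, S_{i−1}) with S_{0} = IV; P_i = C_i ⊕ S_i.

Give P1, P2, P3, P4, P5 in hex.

P1 = 0x66, P2 = 0xE8, P3 = 0xA1, P4 = 0x2F, P5 = 0xF0

P1: S = E(K, 0x10) = 0x8B; 0xED ⊕ 0x8B = 0x66.
P2: S = E(K, 0x8B) = 0x00; 0xE8 ⊕ 0x00 = 0xE8.
P3: S = E(K, 0x00) = 0x7B; 0xDA ⊕ 0x7B = 0xA1.
P4: S = E(K, 0x7B) = 0xF0; 0xDF ⊕ 0xF0 = 0x2F.
P5: S = E(K, 0xF0) = 0x6B; 0x9B ⊕ 0x6B = 0xF0.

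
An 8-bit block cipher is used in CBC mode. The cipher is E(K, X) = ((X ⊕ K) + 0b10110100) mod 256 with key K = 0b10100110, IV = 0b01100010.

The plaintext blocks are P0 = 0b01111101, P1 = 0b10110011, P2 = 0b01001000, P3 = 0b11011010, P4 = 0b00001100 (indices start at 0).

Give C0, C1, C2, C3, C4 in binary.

CBC encryption: C_i = E(K, P_i ⊕ C_{i−1}), with C_{−1} = IV.
C0: P0 ⊕ 0b01100010 = 0b00011111; E(K, 0b00011111) = 0b01101101.
C1: P1 ⊕ 0b01101101 = 0b11011110; E(K, 0b11011110) = 0b00101100.
C2: P2 ⊕ 0b00101100 = 0b01100100; E(K, 0b01100100) = 0b01110110.
C3: P3 ⊕ 0b01110110 = 0b10101100; E(K, 0b10101100) = 0b10111110.
C4: P4 ⊕ 0b10111110 = 0b10110010; E(K, 0b10110010) = 0b11001000.

C0 = 0b01101101, C1 = 0b00101100, C2 = 0b01110110, C3 = 0b10111110, C4 = 0b11001000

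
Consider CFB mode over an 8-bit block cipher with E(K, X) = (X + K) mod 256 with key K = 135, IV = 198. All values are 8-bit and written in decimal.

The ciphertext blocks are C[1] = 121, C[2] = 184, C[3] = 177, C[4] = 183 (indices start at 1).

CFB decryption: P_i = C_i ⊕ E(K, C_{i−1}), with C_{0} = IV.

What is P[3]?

P[3] = 142

P[3]: E(K, 184) = 63; 177 ⊕ 63 = 142.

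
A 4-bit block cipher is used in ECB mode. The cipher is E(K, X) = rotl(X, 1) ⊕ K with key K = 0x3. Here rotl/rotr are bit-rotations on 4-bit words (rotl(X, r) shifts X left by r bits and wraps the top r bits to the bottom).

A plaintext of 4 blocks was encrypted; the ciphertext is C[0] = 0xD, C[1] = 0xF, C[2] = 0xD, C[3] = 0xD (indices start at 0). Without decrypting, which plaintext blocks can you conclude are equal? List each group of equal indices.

ECB encrypts each block independently with the same key, so equal ciphertext blocks imply equal plaintext blocks.
C[0] = C[2] = C[3] = 0xD, so P[0] = P[2] = P[3].

P[0] = P[2] = P[3]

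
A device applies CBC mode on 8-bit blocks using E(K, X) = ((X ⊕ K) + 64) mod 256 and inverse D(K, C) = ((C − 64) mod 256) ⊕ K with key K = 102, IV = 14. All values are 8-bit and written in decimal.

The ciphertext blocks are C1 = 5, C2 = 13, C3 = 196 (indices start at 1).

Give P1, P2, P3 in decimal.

CBC decryption: P_i = D(K, C_i) ⊕ C_{i−1}, with C_{0} = IV.
P1: D(K, 5) = 163; 163 ⊕ 14 = 173.
P2: D(K, 13) = 171; 171 ⊕ 5 = 174.
P3: D(K, 196) = 226; 226 ⊕ 13 = 239.

P1 = 173, P2 = 174, P3 = 239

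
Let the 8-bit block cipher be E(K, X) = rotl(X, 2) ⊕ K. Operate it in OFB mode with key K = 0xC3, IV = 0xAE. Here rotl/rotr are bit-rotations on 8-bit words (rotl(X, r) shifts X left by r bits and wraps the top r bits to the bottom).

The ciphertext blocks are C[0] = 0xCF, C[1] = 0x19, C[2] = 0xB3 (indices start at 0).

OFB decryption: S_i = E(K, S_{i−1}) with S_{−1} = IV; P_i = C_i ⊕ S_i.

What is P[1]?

P[1] = 0x3F

P[0]: S = E(K, 0xAE) = 0x79; 0xCF ⊕ 0x79 = 0xB6.
P[1]: S = E(K, 0x79) = 0x26; 0x19 ⊕ 0x26 = 0x3F.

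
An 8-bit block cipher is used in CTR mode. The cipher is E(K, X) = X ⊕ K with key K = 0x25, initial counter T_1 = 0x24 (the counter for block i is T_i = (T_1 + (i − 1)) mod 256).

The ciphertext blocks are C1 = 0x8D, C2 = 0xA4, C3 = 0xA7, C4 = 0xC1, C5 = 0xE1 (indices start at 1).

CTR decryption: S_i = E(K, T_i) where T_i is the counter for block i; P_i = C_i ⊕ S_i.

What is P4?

P4 = 0xC3

P4: T = 0x27, S = E(K, T) = 0x02; 0xC1 ⊕ 0x02 = 0xC3.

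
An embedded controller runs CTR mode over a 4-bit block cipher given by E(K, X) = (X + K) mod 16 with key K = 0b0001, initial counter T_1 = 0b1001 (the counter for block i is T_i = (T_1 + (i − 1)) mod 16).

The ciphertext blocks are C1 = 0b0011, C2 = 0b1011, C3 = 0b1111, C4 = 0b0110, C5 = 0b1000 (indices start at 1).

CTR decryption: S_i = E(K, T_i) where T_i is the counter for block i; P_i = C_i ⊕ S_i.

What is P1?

P1: T = 0b1001, S = E(K, T) = 0b1010; 0b0011 ⊕ 0b1010 = 0b1001.

P1 = 0b1001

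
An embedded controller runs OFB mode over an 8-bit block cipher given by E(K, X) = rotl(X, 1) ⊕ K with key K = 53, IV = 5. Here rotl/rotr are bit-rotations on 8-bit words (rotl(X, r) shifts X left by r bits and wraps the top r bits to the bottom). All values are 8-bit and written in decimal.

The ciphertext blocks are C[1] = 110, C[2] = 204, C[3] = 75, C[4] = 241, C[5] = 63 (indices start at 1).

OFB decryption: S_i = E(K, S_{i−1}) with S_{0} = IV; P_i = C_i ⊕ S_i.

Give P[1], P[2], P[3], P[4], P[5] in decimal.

P[1] = 81, P[2] = 135, P[3] = 232, P[4] = 131, P[5] = 238

P[1]: S = E(K, 5) = 63; 110 ⊕ 63 = 81.
P[2]: S = E(K, 63) = 75; 204 ⊕ 75 = 135.
P[3]: S = E(K, 75) = 163; 75 ⊕ 163 = 232.
P[4]: S = E(K, 163) = 114; 241 ⊕ 114 = 131.
P[5]: S = E(K, 114) = 209; 63 ⊕ 209 = 238.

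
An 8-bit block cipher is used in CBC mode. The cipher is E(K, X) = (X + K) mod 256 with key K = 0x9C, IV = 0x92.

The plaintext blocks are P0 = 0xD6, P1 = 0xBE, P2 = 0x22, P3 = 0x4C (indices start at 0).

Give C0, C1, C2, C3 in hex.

CBC encryption: C_i = E(K, P_i ⊕ C_{i−1}), with C_{−1} = IV.
C0: P0 ⊕ 0x92 = 0x44; E(K, 0x44) = 0xE0.
C1: P1 ⊕ 0xE0 = 0x5E; E(K, 0x5E) = 0xFA.
C2: P2 ⊕ 0xFA = 0xD8; E(K, 0xD8) = 0x74.
C3: P3 ⊕ 0x74 = 0x38; E(K, 0x38) = 0xD4.

C0 = 0xE0, C1 = 0xFA, C2 = 0x74, C3 = 0xD4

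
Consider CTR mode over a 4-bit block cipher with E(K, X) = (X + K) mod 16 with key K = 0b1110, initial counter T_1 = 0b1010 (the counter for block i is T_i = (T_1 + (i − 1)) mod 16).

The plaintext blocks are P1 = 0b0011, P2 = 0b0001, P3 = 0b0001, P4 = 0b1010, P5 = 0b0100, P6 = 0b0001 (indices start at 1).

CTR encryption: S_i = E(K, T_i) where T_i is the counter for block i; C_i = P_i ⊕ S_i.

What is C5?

C1: T = 0b1010, S = E(K, T) = 0b1000; 0b0011 ⊕ 0b1000 = 0b1011.
C2: T = 0b1011, S = E(K, T) = 0b1001; 0b0001 ⊕ 0b1001 = 0b1000.
C3: T = 0b1100, S = E(K, T) = 0b1010; 0b0001 ⊕ 0b1010 = 0b1011.
C4: T = 0b1101, S = E(K, T) = 0b1011; 0b1010 ⊕ 0b1011 = 0b0001.
C5: T = 0b1110, S = E(K, T) = 0b1100; 0b0100 ⊕ 0b1100 = 0b1000.

C5 = 0b1000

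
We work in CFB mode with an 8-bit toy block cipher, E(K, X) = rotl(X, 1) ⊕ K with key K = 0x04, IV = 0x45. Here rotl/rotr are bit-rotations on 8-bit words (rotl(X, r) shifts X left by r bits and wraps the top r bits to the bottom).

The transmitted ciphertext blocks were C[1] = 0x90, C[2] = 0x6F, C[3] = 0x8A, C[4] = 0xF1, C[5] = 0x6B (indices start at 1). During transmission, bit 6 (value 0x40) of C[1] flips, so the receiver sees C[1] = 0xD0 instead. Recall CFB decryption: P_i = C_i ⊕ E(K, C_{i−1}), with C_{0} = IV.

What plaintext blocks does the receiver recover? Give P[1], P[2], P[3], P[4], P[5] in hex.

Only C[1] changed, to 0xD0. In CFB, a change in C_i flips the same bit in P_i and garbles P_{i+1}. Decrypting the received ciphertext:
P[1]: E(K, 0x45) = 0x8E; 0xD0 ⊕ 0x8E = 0x5E.
P[2]: E(K, 0xD0) = 0xA5; 0x6F ⊕ 0xA5 = 0xCA.
P[3]: E(K, 0x6F) = 0xDA; 0x8A ⊕ 0xDA = 0x50.
P[4]: E(K, 0x8A) = 0x11; 0xF1 ⊕ 0x11 = 0xE0.
P[5]: E(K, 0xF1) = 0xE7; 0x6B ⊕ 0xE7 = 0x8C.
Blocks that differ from the original plaintext: P[1], P[2].

P[1] = 0x5E, P[2] = 0xCA, P[3] = 0x50, P[4] = 0xE0, P[5] = 0x8C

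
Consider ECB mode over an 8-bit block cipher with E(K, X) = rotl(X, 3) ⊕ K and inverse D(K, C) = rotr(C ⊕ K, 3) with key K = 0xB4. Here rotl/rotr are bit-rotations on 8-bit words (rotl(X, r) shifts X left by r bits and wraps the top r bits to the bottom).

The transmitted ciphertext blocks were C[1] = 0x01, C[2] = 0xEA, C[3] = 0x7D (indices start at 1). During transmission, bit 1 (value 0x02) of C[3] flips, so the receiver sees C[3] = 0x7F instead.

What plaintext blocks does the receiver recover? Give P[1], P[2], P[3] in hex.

P[1] = 0xB6, P[2] = 0xCB, P[3] = 0x79

ECB decryption: P_i = D(K, C_i).
Only C[3] changed, to 0x7F. In ECB, a change in C_i affects only P_i. Decrypting the received ciphertext:
P[1]: D(K, 0x01) = 0xB6.
P[2]: D(K, 0xEA) = 0xCB.
P[3]: D(K, 0x7F) = 0x79.
Blocks that differ from the original plaintext: P[3].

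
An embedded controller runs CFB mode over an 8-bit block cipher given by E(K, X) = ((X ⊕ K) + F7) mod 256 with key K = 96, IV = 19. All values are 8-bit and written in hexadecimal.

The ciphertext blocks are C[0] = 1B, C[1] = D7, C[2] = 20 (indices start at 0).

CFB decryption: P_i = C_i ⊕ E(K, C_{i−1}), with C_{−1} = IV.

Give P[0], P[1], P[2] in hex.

P[0] = 9D, P[1] = 53, P[2] = 18

P[0]: E(K, 19) = 86; 1B ⊕ 86 = 9D.
P[1]: E(K, 1B) = 84; D7 ⊕ 84 = 53.
P[2]: E(K, D7) = 38; 20 ⊕ 38 = 18.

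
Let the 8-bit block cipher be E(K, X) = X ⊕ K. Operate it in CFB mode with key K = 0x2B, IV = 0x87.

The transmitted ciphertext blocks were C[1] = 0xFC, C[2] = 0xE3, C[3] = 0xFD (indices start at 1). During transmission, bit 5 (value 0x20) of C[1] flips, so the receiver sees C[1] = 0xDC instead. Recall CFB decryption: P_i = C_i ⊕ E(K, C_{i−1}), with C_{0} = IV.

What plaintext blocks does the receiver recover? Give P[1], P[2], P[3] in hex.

P[1] = 0x70, P[2] = 0x14, P[3] = 0x35

Only C[1] changed, to 0xDC. In CFB, a change in C_i flips the same bit in P_i and garbles P_{i+1}. Decrypting the received ciphertext:
P[1]: E(K, 0x87) = 0xAC; 0xDC ⊕ 0xAC = 0x70.
P[2]: E(K, 0xDC) = 0xF7; 0xE3 ⊕ 0xF7 = 0x14.
P[3]: E(K, 0xE3) = 0xC8; 0xFD ⊕ 0xC8 = 0x35.
Blocks that differ from the original plaintext: P[1], P[2].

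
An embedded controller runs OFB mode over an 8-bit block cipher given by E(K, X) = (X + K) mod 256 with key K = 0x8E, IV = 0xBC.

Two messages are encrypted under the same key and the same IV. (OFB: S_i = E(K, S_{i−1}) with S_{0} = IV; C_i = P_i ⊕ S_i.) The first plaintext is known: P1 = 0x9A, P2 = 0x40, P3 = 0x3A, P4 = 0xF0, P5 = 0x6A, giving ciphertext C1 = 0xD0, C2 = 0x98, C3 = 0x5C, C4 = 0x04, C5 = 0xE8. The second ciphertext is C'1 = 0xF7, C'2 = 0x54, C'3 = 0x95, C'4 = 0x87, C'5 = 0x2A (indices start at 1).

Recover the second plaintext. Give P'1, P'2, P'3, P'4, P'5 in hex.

P'1 = 0xBD, P'2 = 0x8C, P'3 = 0xF3, P'4 = 0x73, P'5 = 0xA8

In OFB with a reused IV, both messages share the same keystream S_i, so C_i ⊕ C'_i = P_i ⊕ P'_i and thus P'_i = P_i ⊕ C_i ⊕ C'_i.
P'1: 0x9A ⊕ 0xD0 ⊕ 0xF7 = 0xBD.
P'2: 0x40 ⊕ 0x98 ⊕ 0x54 = 0x8C.
P'3: 0x3A ⊕ 0x5C ⊕ 0x95 = 0xF3.
P'4: 0xF0 ⊕ 0x04 ⊕ 0x87 = 0x73.
P'5: 0x6A ⊕ 0xE8 ⊕ 0x2A = 0xA8.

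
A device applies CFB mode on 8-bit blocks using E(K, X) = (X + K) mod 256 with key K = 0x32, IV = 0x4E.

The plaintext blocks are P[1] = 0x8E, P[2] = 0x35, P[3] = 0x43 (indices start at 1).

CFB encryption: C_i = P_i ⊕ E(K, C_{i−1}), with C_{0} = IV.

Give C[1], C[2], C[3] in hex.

C[1]: E(K, 0x4E) = 0x80; 0x8E ⊕ 0x80 = 0x0E.
C[2]: E(K, 0x0E) = 0x40; 0x35 ⊕ 0x40 = 0x75.
C[3]: E(K, 0x75) = 0xA7; 0x43 ⊕ 0xA7 = 0xE4.

C[1] = 0x0E, C[2] = 0x75, C[3] = 0xE4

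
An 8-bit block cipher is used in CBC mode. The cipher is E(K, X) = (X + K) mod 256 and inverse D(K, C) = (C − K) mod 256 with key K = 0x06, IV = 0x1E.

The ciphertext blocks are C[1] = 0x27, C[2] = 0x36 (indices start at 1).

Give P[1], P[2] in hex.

CBC decryption: P_i = D(K, C_i) ⊕ C_{i−1}, with C_{0} = IV.
P[1]: D(K, 0x27) = 0x21; 0x21 ⊕ 0x1E = 0x3F.
P[2]: D(K, 0x36) = 0x30; 0x30 ⊕ 0x27 = 0x17.

P[1] = 0x3F, P[2] = 0x17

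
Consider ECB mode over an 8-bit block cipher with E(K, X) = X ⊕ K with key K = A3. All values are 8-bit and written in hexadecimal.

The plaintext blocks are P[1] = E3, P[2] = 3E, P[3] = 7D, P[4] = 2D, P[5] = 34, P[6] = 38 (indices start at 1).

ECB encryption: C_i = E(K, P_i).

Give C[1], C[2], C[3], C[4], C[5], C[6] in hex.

C[1]: E(K, E3) = 40.
C[2]: E(K, 3E) = 9D.
C[3]: E(K, 7D) = DE.
C[4]: E(K, 2D) = 8E.
C[5]: E(K, 34) = 97.
C[6]: E(K, 38) = 9B.

C[1] = 40, C[2] = 9D, C[3] = DE, C[4] = 8E, C[5] = 97, C[6] = 9B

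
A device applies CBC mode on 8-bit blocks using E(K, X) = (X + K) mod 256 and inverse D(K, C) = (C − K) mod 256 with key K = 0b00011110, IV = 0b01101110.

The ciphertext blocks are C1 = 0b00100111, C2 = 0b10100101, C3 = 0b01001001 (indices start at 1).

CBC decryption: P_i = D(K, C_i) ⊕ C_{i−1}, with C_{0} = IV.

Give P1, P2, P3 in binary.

P1: D(K, 0b00100111) = 0b00001001; 0b00001001 ⊕ 0b01101110 = 0b01100111.
P2: D(K, 0b10100101) = 0b10000111; 0b10000111 ⊕ 0b00100111 = 0b10100000.
P3: D(K, 0b01001001) = 0b00101011; 0b00101011 ⊕ 0b10100101 = 0b10001110.

P1 = 0b01100111, P2 = 0b10100000, P3 = 0b10001110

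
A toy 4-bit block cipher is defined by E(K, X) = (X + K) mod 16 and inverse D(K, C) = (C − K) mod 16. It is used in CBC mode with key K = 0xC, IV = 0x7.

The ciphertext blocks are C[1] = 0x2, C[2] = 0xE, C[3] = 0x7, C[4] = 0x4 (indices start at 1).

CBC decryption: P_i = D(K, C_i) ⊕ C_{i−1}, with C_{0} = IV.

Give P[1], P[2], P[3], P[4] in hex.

P[1] = 0x1, P[2] = 0x0, P[3] = 0x5, P[4] = 0xF

P[1]: D(K, 0x2) = 0x6; 0x6 ⊕ 0x7 = 0x1.
P[2]: D(K, 0xE) = 0x2; 0x2 ⊕ 0x2 = 0x0.
P[3]: D(K, 0x7) = 0xB; 0xB ⊕ 0xE = 0x5.
P[4]: D(K, 0x4) = 0x8; 0x8 ⊕ 0x7 = 0xF.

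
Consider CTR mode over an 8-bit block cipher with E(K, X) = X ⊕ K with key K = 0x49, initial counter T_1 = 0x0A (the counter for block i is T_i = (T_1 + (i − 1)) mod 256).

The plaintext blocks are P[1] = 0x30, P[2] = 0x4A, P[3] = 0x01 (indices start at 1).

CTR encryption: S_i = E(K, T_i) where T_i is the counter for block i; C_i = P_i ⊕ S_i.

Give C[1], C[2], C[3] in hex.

C[1] = 0x73, C[2] = 0x08, C[3] = 0x44

C[1]: T = 0x0A, S = E(K, T) = 0x43; 0x30 ⊕ 0x43 = 0x73.
C[2]: T = 0x0B, S = E(K, T) = 0x42; 0x4A ⊕ 0x42 = 0x08.
C[3]: T = 0x0C, S = E(K, T) = 0x45; 0x01 ⊕ 0x45 = 0x44.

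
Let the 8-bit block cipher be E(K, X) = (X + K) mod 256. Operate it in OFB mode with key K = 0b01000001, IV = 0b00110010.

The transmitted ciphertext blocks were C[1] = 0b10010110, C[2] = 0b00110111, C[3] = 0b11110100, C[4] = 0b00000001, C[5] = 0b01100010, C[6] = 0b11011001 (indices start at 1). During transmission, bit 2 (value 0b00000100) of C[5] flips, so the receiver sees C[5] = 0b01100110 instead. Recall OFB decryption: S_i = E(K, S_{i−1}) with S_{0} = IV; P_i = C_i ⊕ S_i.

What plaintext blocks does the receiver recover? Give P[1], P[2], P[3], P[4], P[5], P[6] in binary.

Only C[5] changed, to 0b01100110. In OFB, a change in C_i flips the same bit in P_i only; the keystream is unaffected. Decrypting the received ciphertext:
P[1]: S = E(K, 0b00110010) = 0b01110011; 0b10010110 ⊕ 0b01110011 = 0b11100101.
P[2]: S = E(K, 0b01110011) = 0b10110100; 0b00110111 ⊕ 0b10110100 = 0b10000011.
P[3]: S = E(K, 0b10110100) = 0b11110101; 0b11110100 ⊕ 0b11110101 = 0b00000001.
P[4]: S = E(K, 0b11110101) = 0b00110110; 0b00000001 ⊕ 0b00110110 = 0b00110111.
P[5]: S = E(K, 0b00110110) = 0b01110111; 0b01100110 ⊕ 0b01110111 = 0b00010001.
P[6]: S = E(K, 0b01110111) = 0b10111000; 0b11011001 ⊕ 0b10111000 = 0b01100001.
Blocks that differ from the original plaintext: P[5].

P[1] = 0b11100101, P[2] = 0b10000011, P[3] = 0b00000001, P[4] = 0b00110111, P[5] = 0b00010001, P[6] = 0b01100001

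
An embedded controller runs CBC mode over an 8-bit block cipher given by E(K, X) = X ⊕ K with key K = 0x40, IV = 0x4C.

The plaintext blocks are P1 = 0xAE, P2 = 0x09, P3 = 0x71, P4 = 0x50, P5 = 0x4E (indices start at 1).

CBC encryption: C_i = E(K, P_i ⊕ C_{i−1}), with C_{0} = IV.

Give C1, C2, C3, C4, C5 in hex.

C1 = 0xA2, C2 = 0xEB, C3 = 0xDA, C4 = 0xCA, C5 = 0xC4

C1: P1 ⊕ 0x4C = 0xE2; E(K, 0xE2) = 0xA2.
C2: P2 ⊕ 0xA2 = 0xAB; E(K, 0xAB) = 0xEB.
C3: P3 ⊕ 0xEB = 0x9A; E(K, 0x9A) = 0xDA.
C4: P4 ⊕ 0xDA = 0x8A; E(K, 0x8A) = 0xCA.
C5: P5 ⊕ 0xCA = 0x84; E(K, 0x84) = 0xC4.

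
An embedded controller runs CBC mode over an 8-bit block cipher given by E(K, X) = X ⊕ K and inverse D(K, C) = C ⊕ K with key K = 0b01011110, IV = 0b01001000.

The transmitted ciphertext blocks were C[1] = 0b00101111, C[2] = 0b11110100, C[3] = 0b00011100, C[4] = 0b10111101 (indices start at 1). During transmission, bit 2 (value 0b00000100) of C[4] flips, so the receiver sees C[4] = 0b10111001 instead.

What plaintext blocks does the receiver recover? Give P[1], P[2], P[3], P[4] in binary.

P[1] = 0b00111001, P[2] = 0b10000101, P[3] = 0b10110110, P[4] = 0b11111011

CBC decryption: P_i = D(K, C_i) ⊕ C_{i−1}, with C_{0} = IV.
Only C[4] changed, to 0b10111001. In CBC, a change in C_i garbles P_i and flips the same bit in P_{i+1}. Decrypting the received ciphertext:
P[1]: D(K, 0b00101111) = 0b01110001; 0b01110001 ⊕ 0b01001000 = 0b00111001.
P[2]: D(K, 0b11110100) = 0b10101010; 0b10101010 ⊕ 0b00101111 = 0b10000101.
P[3]: D(K, 0b00011100) = 0b01000010; 0b01000010 ⊕ 0b11110100 = 0b10110110.
P[4]: D(K, 0b10111001) = 0b11100111; 0b11100111 ⊕ 0b00011100 = 0b11111011.
Blocks that differ from the original plaintext: P[4].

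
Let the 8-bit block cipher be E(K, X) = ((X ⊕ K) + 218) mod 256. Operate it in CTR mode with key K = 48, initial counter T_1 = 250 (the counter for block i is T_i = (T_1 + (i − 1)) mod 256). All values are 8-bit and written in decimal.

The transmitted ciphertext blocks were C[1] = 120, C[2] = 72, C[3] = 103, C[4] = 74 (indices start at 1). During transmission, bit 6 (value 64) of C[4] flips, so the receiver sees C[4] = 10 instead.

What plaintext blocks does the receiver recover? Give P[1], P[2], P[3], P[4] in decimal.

CTR decryption: S_i = E(K, T_i) where T_i is the counter for block i; P_i = C_i ⊕ S_i.
Only C[4] changed, to 10. In CTR, a change in C_i flips the same bit in P_i only; the keystream is unaffected. Decrypting the received ciphertext:
P[1]: T = 250, S = E(K, T) = 164; 120 ⊕ 164 = 220.
P[2]: T = 251, S = E(K, T) = 165; 72 ⊕ 165 = 237.
P[3]: T = 252, S = E(K, T) = 166; 103 ⊕ 166 = 193.
P[4]: T = 253, S = E(K, T) = 167; 10 ⊕ 167 = 173.
Blocks that differ from the original plaintext: P[4].

P[1] = 220, P[2] = 237, P[3] = 193, P[4] = 173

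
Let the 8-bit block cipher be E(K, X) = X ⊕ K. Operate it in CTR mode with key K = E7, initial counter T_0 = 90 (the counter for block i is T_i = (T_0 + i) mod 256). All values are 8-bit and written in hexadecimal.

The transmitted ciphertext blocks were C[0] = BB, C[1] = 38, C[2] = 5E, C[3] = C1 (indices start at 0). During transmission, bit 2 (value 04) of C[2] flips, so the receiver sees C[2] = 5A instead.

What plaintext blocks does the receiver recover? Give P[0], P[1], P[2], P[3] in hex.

CTR decryption: S_i = E(K, T_i) where T_i is the counter for block i; P_i = C_i ⊕ S_i.
Only C[2] changed, to 5A. In CTR, a change in C_i flips the same bit in P_i only; the keystream is unaffected. Decrypting the received ciphertext:
P[0]: T = 90, S = E(K, T) = 77; BB ⊕ 77 = CC.
P[1]: T = 91, S = E(K, T) = 76; 38 ⊕ 76 = 4E.
P[2]: T = 92, S = E(K, T) = 75; 5A ⊕ 75 = 2F.
P[3]: T = 93, S = E(K, T) = 74; C1 ⊕ 74 = B5.
Blocks that differ from the original plaintext: P[2].

P[0] = CC, P[1] = 4E, P[2] = 2F, P[3] = B5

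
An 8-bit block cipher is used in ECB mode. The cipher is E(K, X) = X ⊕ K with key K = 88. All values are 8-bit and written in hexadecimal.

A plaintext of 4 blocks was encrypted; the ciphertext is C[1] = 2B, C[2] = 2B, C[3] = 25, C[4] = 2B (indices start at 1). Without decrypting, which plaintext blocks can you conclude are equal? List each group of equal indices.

ECB encrypts each block independently with the same key, so equal ciphertext blocks imply equal plaintext blocks.
C[1] = C[2] = C[4] = 2B, so P[1] = P[2] = P[4].

P[1] = P[2] = P[4]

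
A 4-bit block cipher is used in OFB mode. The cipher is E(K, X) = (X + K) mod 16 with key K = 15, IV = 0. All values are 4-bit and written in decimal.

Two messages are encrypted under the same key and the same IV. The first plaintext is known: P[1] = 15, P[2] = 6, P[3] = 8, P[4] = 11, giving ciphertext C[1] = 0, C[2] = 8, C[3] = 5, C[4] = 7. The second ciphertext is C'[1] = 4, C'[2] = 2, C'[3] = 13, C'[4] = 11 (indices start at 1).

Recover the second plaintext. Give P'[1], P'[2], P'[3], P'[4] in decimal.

P'[1] = 11, P'[2] = 12, P'[3] = 0, P'[4] = 7

In OFB with a reused IV, both messages share the same keystream S_i, so C_i ⊕ C'_i = P_i ⊕ P'_i and thus P'_i = P_i ⊕ C_i ⊕ C'_i.
P'[1]: 15 ⊕ 0 ⊕ 4 = 11.
P'[2]: 6 ⊕ 8 ⊕ 2 = 12.
P'[3]: 8 ⊕ 5 ⊕ 13 = 0.
P'[4]: 11 ⊕ 7 ⊕ 11 = 7.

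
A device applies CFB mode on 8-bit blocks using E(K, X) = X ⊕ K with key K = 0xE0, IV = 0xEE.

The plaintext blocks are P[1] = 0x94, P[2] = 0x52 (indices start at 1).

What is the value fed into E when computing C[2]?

0x9A

CFB encryption: C_i = P_i ⊕ E(K, C_{i−1}), with C_{0} = IV.
C[1]: E(K, 0xEE) = 0x0E; 0x94 ⊕ 0x0E = 0x9A.
C[2]: E(K, 0x9A) = 0x7A; 0x52 ⊕ 0x7A = 0x28.
So the input to E for block [2] is 0x9A.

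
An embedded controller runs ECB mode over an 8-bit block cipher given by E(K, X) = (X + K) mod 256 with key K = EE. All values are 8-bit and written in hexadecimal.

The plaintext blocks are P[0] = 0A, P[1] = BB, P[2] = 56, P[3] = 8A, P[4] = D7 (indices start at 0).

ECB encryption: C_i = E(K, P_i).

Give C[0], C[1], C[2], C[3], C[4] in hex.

C[0] = F8, C[1] = A9, C[2] = 44, C[3] = 78, C[4] = C5

C[0]: E(K, 0A) = F8.
C[1]: E(K, BB) = A9.
C[2]: E(K, 56) = 44.
C[3]: E(K, 8A) = 78.
C[4]: E(K, D7) = C5.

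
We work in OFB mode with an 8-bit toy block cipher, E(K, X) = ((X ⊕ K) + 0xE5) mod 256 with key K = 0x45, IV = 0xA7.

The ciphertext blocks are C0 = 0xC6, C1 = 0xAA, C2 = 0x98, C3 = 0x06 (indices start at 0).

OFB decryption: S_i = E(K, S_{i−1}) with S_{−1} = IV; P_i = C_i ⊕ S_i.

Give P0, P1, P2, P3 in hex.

P0: S = E(K, 0xA7) = 0xC7; 0xC6 ⊕ 0xC7 = 0x01.
P1: S = E(K, 0xC7) = 0x67; 0xAA ⊕ 0x67 = 0xCD.
P2: S = E(K, 0x67) = 0x07; 0x98 ⊕ 0x07 = 0x9F.
P3: S = E(K, 0x07) = 0x27; 0x06 ⊕ 0x27 = 0x21.

P0 = 0x01, P1 = 0xCD, P2 = 0x9F, P3 = 0x21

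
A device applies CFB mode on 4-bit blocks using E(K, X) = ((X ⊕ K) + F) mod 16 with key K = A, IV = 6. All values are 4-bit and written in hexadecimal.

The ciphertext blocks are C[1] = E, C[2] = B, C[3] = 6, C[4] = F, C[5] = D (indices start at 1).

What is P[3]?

P[3] = 6

CFB decryption: P_i = C_i ⊕ E(K, C_{i−1}), with C_{0} = IV.
P[3]: E(K, B) = 0; 6 ⊕ 0 = 6.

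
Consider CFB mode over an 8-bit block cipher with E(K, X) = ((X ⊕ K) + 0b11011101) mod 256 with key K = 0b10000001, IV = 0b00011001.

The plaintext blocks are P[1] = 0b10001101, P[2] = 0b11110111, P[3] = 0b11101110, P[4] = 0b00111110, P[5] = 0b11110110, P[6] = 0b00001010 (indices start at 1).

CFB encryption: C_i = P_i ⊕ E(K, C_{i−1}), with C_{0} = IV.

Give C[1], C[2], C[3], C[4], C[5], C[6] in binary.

C[1] = 0b11111000, C[2] = 0b10100001, C[3] = 0b00010011, C[4] = 0b01010001, C[5] = 0b01011011, C[6] = 0b10111101

C[1]: E(K, 0b00011001) = 0b01110101; 0b10001101 ⊕ 0b01110101 = 0b11111000.
C[2]: E(K, 0b11111000) = 0b01010110; 0b11110111 ⊕ 0b01010110 = 0b10100001.
C[3]: E(K, 0b10100001) = 0b11111101; 0b11101110 ⊕ 0b11111101 = 0b00010011.
C[4]: E(K, 0b00010011) = 0b01101111; 0b00111110 ⊕ 0b01101111 = 0b01010001.
C[5]: E(K, 0b01010001) = 0b10101101; 0b11110110 ⊕ 0b10101101 = 0b01011011.
C[6]: E(K, 0b01011011) = 0b10110111; 0b00001010 ⊕ 0b10110111 = 0b10111101.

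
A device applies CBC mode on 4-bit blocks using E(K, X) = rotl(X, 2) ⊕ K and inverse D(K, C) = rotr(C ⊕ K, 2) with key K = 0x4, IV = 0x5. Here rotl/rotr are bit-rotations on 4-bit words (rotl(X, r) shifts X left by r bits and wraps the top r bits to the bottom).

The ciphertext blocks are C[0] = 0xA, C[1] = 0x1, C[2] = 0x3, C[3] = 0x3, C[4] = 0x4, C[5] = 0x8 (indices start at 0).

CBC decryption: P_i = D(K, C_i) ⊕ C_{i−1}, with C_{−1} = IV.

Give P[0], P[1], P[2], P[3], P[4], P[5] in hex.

P[0] = 0xE, P[1] = 0xF, P[2] = 0xC, P[3] = 0xE, P[4] = 0x3, P[5] = 0x7

P[0]: D(K, 0xA) = 0xB; 0xB ⊕ 0x5 = 0xE.
P[1]: D(K, 0x1) = 0x5; 0x5 ⊕ 0xA = 0xF.
P[2]: D(K, 0x3) = 0xD; 0xD ⊕ 0x1 = 0xC.
P[3]: D(K, 0x3) = 0xD; 0xD ⊕ 0x3 = 0xE.
P[4]: D(K, 0x4) = 0x0; 0x0 ⊕ 0x3 = 0x3.
P[5]: D(K, 0x8) = 0x3; 0x3 ⊕ 0x4 = 0x7.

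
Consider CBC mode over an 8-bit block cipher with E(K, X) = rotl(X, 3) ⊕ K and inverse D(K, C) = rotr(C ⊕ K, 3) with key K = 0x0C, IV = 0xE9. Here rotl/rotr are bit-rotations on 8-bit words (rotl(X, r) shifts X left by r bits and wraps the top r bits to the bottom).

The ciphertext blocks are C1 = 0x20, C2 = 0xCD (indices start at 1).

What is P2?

P2 = 0x18

CBC decryption: P_i = D(K, C_i) ⊕ C_{i−1}, with C_{0} = IV.
P2: D(K, 0xCD) = 0x38; 0x38 ⊕ 0x20 = 0x18.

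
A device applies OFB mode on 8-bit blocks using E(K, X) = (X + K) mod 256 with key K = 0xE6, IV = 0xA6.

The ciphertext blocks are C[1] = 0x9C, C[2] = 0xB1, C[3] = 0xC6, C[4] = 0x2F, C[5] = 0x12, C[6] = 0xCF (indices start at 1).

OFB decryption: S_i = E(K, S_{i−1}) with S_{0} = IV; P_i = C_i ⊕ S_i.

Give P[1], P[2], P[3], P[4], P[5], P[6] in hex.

P[1] = 0x10, P[2] = 0xC3, P[3] = 0x9E, P[4] = 0x11, P[5] = 0x36, P[6] = 0xC5

P[1]: S = E(K, 0xA6) = 0x8C; 0x9C ⊕ 0x8C = 0x10.
P[2]: S = E(K, 0x8C) = 0x72; 0xB1 ⊕ 0x72 = 0xC3.
P[3]: S = E(K, 0x72) = 0x58; 0xC6 ⊕ 0x58 = 0x9E.
P[4]: S = E(K, 0x58) = 0x3E; 0x2F ⊕ 0x3E = 0x11.
P[5]: S = E(K, 0x3E) = 0x24; 0x12 ⊕ 0x24 = 0x36.
P[6]: S = E(K, 0x24) = 0x0A; 0xCF ⊕ 0x0A = 0xC5.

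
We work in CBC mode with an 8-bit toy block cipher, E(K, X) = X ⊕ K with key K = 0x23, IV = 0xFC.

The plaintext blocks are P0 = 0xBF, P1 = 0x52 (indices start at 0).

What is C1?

C1 = 0x11

CBC encryption: C_i = E(K, P_i ⊕ C_{i−1}), with C_{−1} = IV.
C0: P0 ⊕ 0xFC = 0x43; E(K, 0x43) = 0x60.
C1: P1 ⊕ 0x60 = 0x32; E(K, 0x32) = 0x11.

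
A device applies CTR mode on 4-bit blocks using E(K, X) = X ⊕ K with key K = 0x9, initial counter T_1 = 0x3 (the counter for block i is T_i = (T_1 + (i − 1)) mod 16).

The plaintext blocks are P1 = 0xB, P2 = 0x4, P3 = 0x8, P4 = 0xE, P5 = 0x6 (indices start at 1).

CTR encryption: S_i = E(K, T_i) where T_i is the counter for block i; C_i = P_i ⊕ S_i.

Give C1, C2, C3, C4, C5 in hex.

C1 = 0x1, C2 = 0x9, C3 = 0x4, C4 = 0x1, C5 = 0x8

C1: T = 0x3, S = E(K, T) = 0xA; 0xB ⊕ 0xA = 0x1.
C2: T = 0x4, S = E(K, T) = 0xD; 0x4 ⊕ 0xD = 0x9.
C3: T = 0x5, S = E(K, T) = 0xC; 0x8 ⊕ 0xC = 0x4.
C4: T = 0x6, S = E(K, T) = 0xF; 0xE ⊕ 0xF = 0x1.
C5: T = 0x7, S = E(K, T) = 0xE; 0x6 ⊕ 0xE = 0x8.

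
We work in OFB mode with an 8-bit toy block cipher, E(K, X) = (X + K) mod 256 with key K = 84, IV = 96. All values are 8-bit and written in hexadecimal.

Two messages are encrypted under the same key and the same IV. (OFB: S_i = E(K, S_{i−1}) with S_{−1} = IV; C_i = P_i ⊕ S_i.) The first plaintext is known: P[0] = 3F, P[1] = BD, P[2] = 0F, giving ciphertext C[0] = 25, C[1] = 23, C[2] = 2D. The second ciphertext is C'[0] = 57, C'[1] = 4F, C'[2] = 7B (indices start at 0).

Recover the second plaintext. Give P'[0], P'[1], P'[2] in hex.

In OFB with a reused IV, both messages share the same keystream S_i, so C_i ⊕ C'_i = P_i ⊕ P'_i and thus P'_i = P_i ⊕ C_i ⊕ C'_i.
P'[0]: 3F ⊕ 25 ⊕ 57 = 4D.
P'[1]: BD ⊕ 23 ⊕ 4F = D1.
P'[2]: 0F ⊕ 2D ⊕ 7B = 59.

P'[0] = 4D, P'[1] = D1, P'[2] = 59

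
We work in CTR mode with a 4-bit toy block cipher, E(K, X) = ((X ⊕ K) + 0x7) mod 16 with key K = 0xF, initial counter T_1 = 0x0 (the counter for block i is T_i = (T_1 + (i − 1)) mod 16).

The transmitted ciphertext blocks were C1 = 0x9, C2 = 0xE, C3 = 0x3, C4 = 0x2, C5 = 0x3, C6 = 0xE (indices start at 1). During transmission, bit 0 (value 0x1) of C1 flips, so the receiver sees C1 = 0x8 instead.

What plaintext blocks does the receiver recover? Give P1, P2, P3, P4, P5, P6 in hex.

P1 = 0xE, P2 = 0xB, P3 = 0x7, P4 = 0x1, P5 = 0x1, P6 = 0xF

CTR decryption: S_i = E(K, T_i) where T_i is the counter for block i; P_i = C_i ⊕ S_i.
Only C1 changed, to 0x8. In CTR, a change in C_i flips the same bit in P_i only; the keystream is unaffected. Decrypting the received ciphertext:
P1: T = 0x0, S = E(K, T) = 0x6; 0x8 ⊕ 0x6 = 0xE.
P2: T = 0x1, S = E(K, T) = 0x5; 0xE ⊕ 0x5 = 0xB.
P3: T = 0x2, S = E(K, T) = 0x4; 0x3 ⊕ 0x4 = 0x7.
P4: T = 0x3, S = E(K, T) = 0x3; 0x2 ⊕ 0x3 = 0x1.
P5: T = 0x4, S = E(K, T) = 0x2; 0x3 ⊕ 0x2 = 0x1.
P6: T = 0x5, S = E(K, T) = 0x1; 0xE ⊕ 0x1 = 0xF.
Blocks that differ from the original plaintext: P1.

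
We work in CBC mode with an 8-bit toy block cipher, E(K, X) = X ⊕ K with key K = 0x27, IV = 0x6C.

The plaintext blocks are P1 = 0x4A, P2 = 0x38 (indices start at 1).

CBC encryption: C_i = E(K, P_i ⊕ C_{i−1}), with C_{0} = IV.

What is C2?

C1: P1 ⊕ 0x6C = 0x26; E(K, 0x26) = 0x01.
C2: P2 ⊕ 0x01 = 0x39; E(K, 0x39) = 0x1E.

C2 = 0x1E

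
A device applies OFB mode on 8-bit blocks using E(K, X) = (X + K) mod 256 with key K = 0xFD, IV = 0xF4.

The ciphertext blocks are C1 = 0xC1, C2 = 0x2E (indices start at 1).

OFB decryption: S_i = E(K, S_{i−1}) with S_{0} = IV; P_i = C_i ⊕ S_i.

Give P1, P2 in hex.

P1: S = E(K, 0xF4) = 0xF1; 0xC1 ⊕ 0xF1 = 0x30.
P2: S = E(K, 0xF1) = 0xEE; 0x2E ⊕ 0xEE = 0xC0.

P1 = 0x30, P2 = 0xC0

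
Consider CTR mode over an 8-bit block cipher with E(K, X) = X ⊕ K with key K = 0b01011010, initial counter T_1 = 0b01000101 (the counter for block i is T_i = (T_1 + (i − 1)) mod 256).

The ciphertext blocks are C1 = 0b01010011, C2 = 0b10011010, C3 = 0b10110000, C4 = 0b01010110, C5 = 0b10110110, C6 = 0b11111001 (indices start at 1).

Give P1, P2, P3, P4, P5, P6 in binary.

P1 = 0b01001100, P2 = 0b10000110, P3 = 0b10101101, P4 = 0b01000100, P5 = 0b10100101, P6 = 0b11101001

CTR decryption: S_i = E(K, T_i) where T_i is the counter for block i; P_i = C_i ⊕ S_i.
P1: T = 0b01000101, S = E(K, T) = 0b00011111; 0b01010011 ⊕ 0b00011111 = 0b01001100.
P2: T = 0b01000110, S = E(K, T) = 0b00011100; 0b10011010 ⊕ 0b00011100 = 0b10000110.
P3: T = 0b01000111, S = E(K, T) = 0b00011101; 0b10110000 ⊕ 0b00011101 = 0b10101101.
P4: T = 0b01001000, S = E(K, T) = 0b00010010; 0b01010110 ⊕ 0b00010010 = 0b01000100.
P5: T = 0b01001001, S = E(K, T) = 0b00010011; 0b10110110 ⊕ 0b00010011 = 0b10100101.
P6: T = 0b01001010, S = E(K, T) = 0b00010000; 0b11111001 ⊕ 0b00010000 = 0b11101001.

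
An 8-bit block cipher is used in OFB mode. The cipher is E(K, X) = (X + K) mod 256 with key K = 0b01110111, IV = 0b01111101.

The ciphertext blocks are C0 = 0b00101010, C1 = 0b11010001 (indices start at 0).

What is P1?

OFB decryption: S_i = E(K, S_{i−1}) with S_{−1} = IV; P_i = C_i ⊕ S_i.
P0: S = E(K, 0b01111101) = 0b11110100; 0b00101010 ⊕ 0b11110100 = 0b11011110.
P1: S = E(K, 0b11110100) = 0b01101011; 0b11010001 ⊕ 0b01101011 = 0b10111010.

P1 = 0b10111010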